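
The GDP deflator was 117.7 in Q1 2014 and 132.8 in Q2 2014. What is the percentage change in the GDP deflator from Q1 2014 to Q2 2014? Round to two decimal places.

12.83%

Change = (132.8 − 117.7) / 117.7 × 100
       = 15.1 / 117.7 × 100 = 12.8292%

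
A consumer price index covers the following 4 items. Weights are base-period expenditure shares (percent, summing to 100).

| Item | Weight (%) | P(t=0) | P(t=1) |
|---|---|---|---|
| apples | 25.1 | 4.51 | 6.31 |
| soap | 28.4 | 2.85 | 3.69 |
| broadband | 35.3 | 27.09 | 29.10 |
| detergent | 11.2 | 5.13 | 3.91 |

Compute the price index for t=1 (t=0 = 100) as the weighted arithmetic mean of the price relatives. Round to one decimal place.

118.3

apples: 25.1 × (6.31/4.51) = 25.1 × 1.399113 = 35.1177
soap: 28.4 × (3.69/2.85) = 28.4 × 1.294737 = 36.7705
broadband: 35.3 × (29.10/27.09) = 35.3 × 1.074197 = 37.9192
detergent: 11.2 × (3.91/5.13) = 11.2 × 0.762183 = 8.5365
Index = Σ wᵢ·(p₁ᵢ/p₀ᵢ) = 35.1177 + 36.7705 + 37.9192 + 8.5365 = 118.3439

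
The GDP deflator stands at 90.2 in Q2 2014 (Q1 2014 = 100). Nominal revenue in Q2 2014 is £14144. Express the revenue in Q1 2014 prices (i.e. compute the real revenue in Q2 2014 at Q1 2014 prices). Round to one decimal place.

Real = Nominal ÷ (Index/100) = 14144 ÷ (90.2/100)
     = 14144 ÷ 0.902 = 15680.7095

15680.7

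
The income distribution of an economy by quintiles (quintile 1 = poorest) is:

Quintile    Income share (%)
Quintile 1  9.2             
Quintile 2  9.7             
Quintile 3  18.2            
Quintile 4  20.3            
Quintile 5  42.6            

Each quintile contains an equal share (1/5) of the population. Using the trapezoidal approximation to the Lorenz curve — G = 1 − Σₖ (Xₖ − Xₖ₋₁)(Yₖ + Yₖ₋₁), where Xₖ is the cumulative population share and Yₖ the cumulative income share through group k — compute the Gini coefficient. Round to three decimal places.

0.310

Cumulative income shares Yₖ: 0.0920, 0.1890, 0.3710, 0.5740, 1.0000
Σ (Xₖ−Xₖ₋₁)(Yₖ+Yₖ₋₁) = (1/5)(0.0920+0.0000) + (1/5)(0.1890+0.0920) + (1/5)(0.3710+0.1890) + (1/5)(0.5740+0.3710) + (1/5)(1.0000+0.5740)
  = 0.0184 + 0.0562 + 0.1120 + 0.1890 + 0.3148 = 0.6904
G = 1 − 0.6904 = 0.3096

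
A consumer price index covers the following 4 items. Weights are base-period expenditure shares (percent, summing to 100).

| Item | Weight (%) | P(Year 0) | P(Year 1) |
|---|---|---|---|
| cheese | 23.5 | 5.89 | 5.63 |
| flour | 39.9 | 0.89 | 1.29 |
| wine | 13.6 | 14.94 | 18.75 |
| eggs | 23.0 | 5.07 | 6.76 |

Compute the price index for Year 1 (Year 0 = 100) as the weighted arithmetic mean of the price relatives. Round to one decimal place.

128.0

cheese: 23.5 × (5.63/5.89) = 23.5 × 0.955857 = 22.4626
flour: 39.9 × (1.29/0.89) = 39.9 × 1.449438 = 57.8326
wine: 13.6 × (18.75/14.94) = 13.6 × 1.255020 = 17.0683
eggs: 23.0 × (6.76/5.07) = 23.0 × 1.333333 = 30.6667
Index = Σ wᵢ·(p₁ᵢ/p₀ᵢ) = 22.4626 + 57.8326 + 17.0683 + 30.6667 = 128.0302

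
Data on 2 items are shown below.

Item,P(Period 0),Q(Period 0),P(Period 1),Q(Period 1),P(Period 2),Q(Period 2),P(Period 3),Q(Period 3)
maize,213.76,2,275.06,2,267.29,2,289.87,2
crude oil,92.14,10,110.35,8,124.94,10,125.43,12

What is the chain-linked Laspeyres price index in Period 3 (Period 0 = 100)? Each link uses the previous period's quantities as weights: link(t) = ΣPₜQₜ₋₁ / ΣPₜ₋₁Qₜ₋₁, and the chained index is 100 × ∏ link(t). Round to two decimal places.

134.93

Link Period 0→Period 1:
ΣP(Period 1)Q(Period 0) = 275.06×2 + 110.35×10 = 550.12 + 1103.5 = 1653.62
ΣP(Period 0)Q(Period 0) = 213.76×2 + 92.14×10 = 427.52 + 921.4 = 1348.92
link = 1653.62/1348.92 = 1.225884
Link Period 1→Period 2:
ΣP(Period 2)Q(Period 1) = 267.29×2 + 124.94×8 = 534.58 + 999.52 = 1534.1
ΣP(Period 1)Q(Period 1) = 275.06×2 + 110.35×8 = 550.12 + 882.8 = 1432.92
link = 1534.1/1432.92 = 1.070611
Link Period 2→Period 3:
ΣP(Period 3)Q(Period 2) = 289.87×2 + 125.43×10 = 579.74 + 1254.3 = 1834.04
ΣP(Period 2)Q(Period 2) = 267.29×2 + 124.94×10 = 534.58 + 1249.4 = 1783.98
link = 1834.04/1783.98 = 1.028061
Chained index = 100 × 1.225884 × 1.070611 × 1.028061 = 134.9274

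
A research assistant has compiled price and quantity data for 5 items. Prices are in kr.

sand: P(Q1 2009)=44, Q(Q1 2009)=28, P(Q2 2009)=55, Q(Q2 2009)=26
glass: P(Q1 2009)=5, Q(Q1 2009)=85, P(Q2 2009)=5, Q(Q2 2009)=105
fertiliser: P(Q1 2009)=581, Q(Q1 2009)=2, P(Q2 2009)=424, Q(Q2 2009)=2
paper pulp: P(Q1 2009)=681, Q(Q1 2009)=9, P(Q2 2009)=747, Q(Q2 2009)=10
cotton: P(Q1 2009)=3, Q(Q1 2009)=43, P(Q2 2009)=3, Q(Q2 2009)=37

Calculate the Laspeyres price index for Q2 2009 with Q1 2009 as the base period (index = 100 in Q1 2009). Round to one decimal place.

Laspeyres price index uses base-period quantities as weights.
ΣP(Q2 2009)·Q(Q1 2009) = 55×28 + 5×85 + 424×2 + 747×9 + 3×43 = 1540 + 425 + 848 + 6723 + 129 = 9665
ΣP(Q1 2009)·Q(Q1 2009) = 44×28 + 5×85 + 581×2 + 681×9 + 3×43 = 1232 + 425 + 1162 + 6129 + 129 = 9077
Index = 9665 / 9077 × 100 = 106.4779

106.5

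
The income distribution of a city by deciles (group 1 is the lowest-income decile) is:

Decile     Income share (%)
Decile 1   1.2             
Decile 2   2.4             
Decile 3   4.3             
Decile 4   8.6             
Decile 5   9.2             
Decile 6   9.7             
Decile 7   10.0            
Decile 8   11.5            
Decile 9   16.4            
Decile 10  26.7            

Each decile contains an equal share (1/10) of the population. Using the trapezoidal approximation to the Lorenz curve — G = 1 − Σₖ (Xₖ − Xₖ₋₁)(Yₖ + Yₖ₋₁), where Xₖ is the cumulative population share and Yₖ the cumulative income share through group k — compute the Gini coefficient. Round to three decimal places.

Cumulative income shares Yₖ: 0.0120, 0.0360, 0.0790, 0.1650, 0.2570, 0.3540, 0.4540, 0.5690, 0.7330, 1.0000
Σ (Xₖ−Xₖ₋₁)(Yₖ+Yₖ₋₁) = (1/10)(0.0120+0.0000) + (1/10)(0.0360+0.0120) + (1/10)(0.0790+0.0360) + (1/10)(0.1650+0.0790) + (1/10)(0.2570+0.1650) + (1/10)(0.3540+0.2570) + (1/10)(0.4540+0.3540) + (1/10)(0.5690+0.4540) + (1/10)(0.7330+0.5690) + (1/10)(1.0000+0.7330)
  = 0.0012 + 0.0048 + 0.0115 + 0.0244 + 0.0422 + 0.0611 + 0.0808 + 0.1023 + 0.1302 + 0.1733 = 0.6318
G = 1 − 0.6318 = 0.3682

0.368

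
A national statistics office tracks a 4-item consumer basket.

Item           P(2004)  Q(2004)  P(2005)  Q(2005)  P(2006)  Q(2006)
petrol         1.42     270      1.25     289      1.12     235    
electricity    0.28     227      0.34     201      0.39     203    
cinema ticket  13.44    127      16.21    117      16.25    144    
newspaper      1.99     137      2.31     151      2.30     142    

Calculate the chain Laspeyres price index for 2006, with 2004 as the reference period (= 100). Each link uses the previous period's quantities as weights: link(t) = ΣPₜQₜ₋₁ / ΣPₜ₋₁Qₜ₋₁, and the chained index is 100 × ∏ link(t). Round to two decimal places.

113.93

Link 2004→2005:
ΣP(2005)Q(2004) = 1.25×270 + 0.34×227 + 16.21×127 + 2.31×137 = 337.5 + 77.18 + 2058.67 + 316.47 = 2789.82
ΣP(2004)Q(2004) = 1.42×270 + 0.28×227 + 13.44×127 + 1.99×137 = 383.4 + 63.56 + 1706.88 + 272.63 = 2426.47
link = 2789.82/2426.47 = 1.149744
Link 2005→2006:
ΣP(2006)Q(2005) = 1.12×289 + 0.39×201 + 16.25×117 + 2.30×151 = 323.68 + 78.39 + 1901.25 + 347.3 = 2650.62
ΣP(2005)Q(2005) = 1.25×289 + 0.34×201 + 16.21×117 + 2.31×151 = 361.25 + 68.34 + 1896.57 + 348.81 = 2674.97
link = 2650.62/2674.97 = 0.990897
Chained index = 100 × 1.149744 × 0.990897 = 113.9278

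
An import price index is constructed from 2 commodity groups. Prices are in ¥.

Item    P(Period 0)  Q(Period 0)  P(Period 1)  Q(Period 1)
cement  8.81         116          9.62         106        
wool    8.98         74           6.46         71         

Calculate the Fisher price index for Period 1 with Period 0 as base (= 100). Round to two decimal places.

Laspeyres component (base-period weights):
ΣP(Period 1)Q(Period 0) = 9.62×116 + 6.46×74 = 1115.92 + 478.04 = 1593.96
ΣP(Period 0)Q(Period 0) = 8.81×116 + 8.98×74 = 1021.96 + 664.52 = 1686.48
L = 1593.96 / 1686.48 × 100 = 94.5140
Paasche component (current-period weights):
ΣP(Period 1)Q(Period 1) = 9.62×106 + 6.46×71 = 1019.72 + 458.66 = 1478.38
ΣP(Period 0)Q(Period 1) = 8.81×106 + 8.98×71 = 933.86 + 637.58 = 1571.44
P = 1478.38 / 1571.44 × 100 = 94.0780
Fisher = √(L × P) = √(94.5140 × 94.0780) = 94.2958

94.30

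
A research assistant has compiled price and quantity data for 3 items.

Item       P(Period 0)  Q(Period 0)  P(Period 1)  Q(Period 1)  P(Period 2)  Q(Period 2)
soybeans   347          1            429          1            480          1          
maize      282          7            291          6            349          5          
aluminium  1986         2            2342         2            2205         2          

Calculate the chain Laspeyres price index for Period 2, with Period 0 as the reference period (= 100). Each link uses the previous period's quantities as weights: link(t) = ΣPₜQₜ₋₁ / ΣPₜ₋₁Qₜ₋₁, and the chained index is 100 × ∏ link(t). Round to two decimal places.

115.69

Link Period 0→Period 1:
ΣP(Period 1)Q(Period 0) = 429×1 + 291×7 + 2342×2 = 429 + 2037 + 4684 = 7150
ΣP(Period 0)Q(Period 0) = 347×1 + 282×7 + 1986×2 = 347 + 1974 + 3972 = 6293
link = 7150/6293 = 1.136183
Link Period 1→Period 2:
ΣP(Period 2)Q(Period 1) = 480×1 + 349×6 + 2205×2 = 480 + 2094 + 4410 = 6984
ΣP(Period 1)Q(Period 1) = 429×1 + 291×6 + 2342×2 = 429 + 1746 + 4684 = 6859
link = 6984/6859 = 1.018224
Chained index = 100 × 1.136183 × 1.018224 = 115.6889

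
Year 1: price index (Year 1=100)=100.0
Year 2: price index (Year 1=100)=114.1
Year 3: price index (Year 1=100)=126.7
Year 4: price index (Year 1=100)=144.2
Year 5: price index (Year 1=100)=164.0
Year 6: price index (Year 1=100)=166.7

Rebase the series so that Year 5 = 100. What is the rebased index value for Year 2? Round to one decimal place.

69.6

Rebased(Year 2) = 114.1 / 164.0 × 100 = 69.5732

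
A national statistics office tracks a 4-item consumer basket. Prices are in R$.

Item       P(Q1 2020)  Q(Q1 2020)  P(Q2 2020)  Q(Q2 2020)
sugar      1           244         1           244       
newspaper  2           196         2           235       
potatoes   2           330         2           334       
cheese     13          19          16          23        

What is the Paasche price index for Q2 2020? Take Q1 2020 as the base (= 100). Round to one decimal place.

104.1

Paasche price index uses current-period quantities as weights.
ΣP(Q2 2020)·Q(Q2 2020) = 1×244 + 2×235 + 2×334 + 16×23 = 244 + 470 + 668 + 368 = 1750
ΣP(Q1 2020)·Q(Q2 2020) = 1×244 + 2×235 + 2×334 + 13×23 = 244 + 470 + 668 + 299 = 1681
Index = 1750 / 1681 × 100 = 104.1047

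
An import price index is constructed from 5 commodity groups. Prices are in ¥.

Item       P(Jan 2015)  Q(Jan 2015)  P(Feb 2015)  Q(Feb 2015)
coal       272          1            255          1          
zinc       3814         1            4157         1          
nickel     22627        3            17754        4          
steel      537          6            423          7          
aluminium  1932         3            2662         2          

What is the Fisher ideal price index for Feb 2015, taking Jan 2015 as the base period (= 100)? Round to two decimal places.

83.05

Laspeyres component (base-period weights):
ΣP(Feb 2015)Q(Jan 2015) = 255×1 + 4157×1 + 17754×3 + 423×6 + 2662×3 = 255 + 4157 + 53262 + 2538 + 7986 = 68198
ΣP(Jan 2015)Q(Jan 2015) = 272×1 + 3814×1 + 22627×3 + 537×6 + 1932×3 = 272 + 3814 + 67881 + 3222 + 5796 = 80985
L = 68198 / 80985 × 100 = 84.2107
Paasche component (current-period weights):
ΣP(Feb 2015)Q(Feb 2015) = 255×1 + 4157×1 + 17754×4 + 423×7 + 2662×2 = 255 + 4157 + 71016 + 2961 + 5324 = 83713
ΣP(Jan 2015)Q(Feb 2015) = 272×1 + 3814×1 + 22627×4 + 537×7 + 1932×2 = 272 + 3814 + 90508 + 3759 + 3864 = 102217
P = 83713 / 102217 × 100 = 81.8973
Fisher = √(L × P) = √(84.2107 × 81.8973) = 83.0459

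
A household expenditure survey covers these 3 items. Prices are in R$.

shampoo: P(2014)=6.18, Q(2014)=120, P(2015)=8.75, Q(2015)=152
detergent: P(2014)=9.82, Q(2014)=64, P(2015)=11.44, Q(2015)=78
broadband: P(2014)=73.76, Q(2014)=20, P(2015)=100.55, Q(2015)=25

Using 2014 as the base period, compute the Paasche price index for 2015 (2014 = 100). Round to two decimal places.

Paasche price index uses current-period quantities as weights.
ΣP(2015)·Q(2015) = 8.75×152 + 11.44×78 + 100.55×25 = 1330 + 892.32 + 2513.75 = 4736.07
ΣP(2014)·Q(2015) = 6.18×152 + 9.82×78 + 73.76×25 = 939.36 + 765.96 + 1844 = 3549.32
Index = 4736.07 / 3549.32 × 100 = 133.4360

133.44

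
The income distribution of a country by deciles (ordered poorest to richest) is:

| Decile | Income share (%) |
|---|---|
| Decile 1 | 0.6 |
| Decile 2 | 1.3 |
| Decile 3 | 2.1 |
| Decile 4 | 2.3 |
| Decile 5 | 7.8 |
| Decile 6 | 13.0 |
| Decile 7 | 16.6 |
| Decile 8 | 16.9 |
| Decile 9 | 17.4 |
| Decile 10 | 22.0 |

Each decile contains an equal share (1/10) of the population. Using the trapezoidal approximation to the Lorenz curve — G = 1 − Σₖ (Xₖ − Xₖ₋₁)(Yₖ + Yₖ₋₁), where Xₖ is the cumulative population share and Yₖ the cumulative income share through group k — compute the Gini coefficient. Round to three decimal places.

Cumulative income shares Yₖ: 0.0060, 0.0190, 0.0400, 0.0630, 0.1410, 0.2710, 0.4370, 0.6060, 0.7800, 1.0000
Σ (Xₖ−Xₖ₋₁)(Yₖ+Yₖ₋₁) = (1/10)(0.0060+0.0000) + (1/10)(0.0190+0.0060) + (1/10)(0.0400+0.0190) + (1/10)(0.0630+0.0400) + (1/10)(0.1410+0.0630) + (1/10)(0.2710+0.1410) + (1/10)(0.4370+0.2710) + (1/10)(0.6060+0.4370) + (1/10)(0.7800+0.6060) + (1/10)(1.0000+0.7800)
  = 0.0006 + 0.0025 + 0.0059 + 0.0103 + 0.0204 + 0.0412 + 0.0708 + 0.1043 + 0.1386 + 0.1780 = 0.5726
G = 1 − 0.5726 = 0.4274

0.427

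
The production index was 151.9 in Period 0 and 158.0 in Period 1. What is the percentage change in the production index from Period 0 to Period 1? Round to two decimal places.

4.02%

Change = (158.0 − 151.9) / 151.9 × 100
       = 6.1 / 151.9 × 100 = 4.0158%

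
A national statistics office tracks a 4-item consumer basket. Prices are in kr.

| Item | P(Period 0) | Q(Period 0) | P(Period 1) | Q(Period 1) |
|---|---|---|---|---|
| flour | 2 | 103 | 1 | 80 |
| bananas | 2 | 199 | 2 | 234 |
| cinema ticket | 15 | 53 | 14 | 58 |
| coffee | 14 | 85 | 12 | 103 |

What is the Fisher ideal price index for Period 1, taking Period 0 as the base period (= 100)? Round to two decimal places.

87.85

Laspeyres component (base-period weights):
ΣP(Period 1)Q(Period 0) = 1×103 + 2×199 + 14×53 + 12×85 = 103 + 398 + 742 + 1020 = 2263
ΣP(Period 0)Q(Period 0) = 2×103 + 2×199 + 15×53 + 14×85 = 206 + 398 + 795 + 1190 = 2589
L = 2263 / 2589 × 100 = 87.4083
Paasche component (current-period weights):
ΣP(Period 1)Q(Period 1) = 1×80 + 2×234 + 14×58 + 12×103 = 80 + 468 + 812 + 1236 = 2596
ΣP(Period 0)Q(Period 1) = 2×80 + 2×234 + 15×58 + 14×103 = 160 + 468 + 870 + 1442 = 2940
P = 2596 / 2940 × 100 = 88.2993
Fisher = √(L × P) = √(87.4083 × 88.2993) = 87.8527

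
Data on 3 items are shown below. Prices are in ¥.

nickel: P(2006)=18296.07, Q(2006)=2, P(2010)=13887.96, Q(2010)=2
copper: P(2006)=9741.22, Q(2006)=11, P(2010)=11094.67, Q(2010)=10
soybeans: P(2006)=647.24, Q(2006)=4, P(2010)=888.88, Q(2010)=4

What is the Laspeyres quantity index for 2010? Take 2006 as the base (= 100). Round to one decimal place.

93.3

Laspeyres quantity index uses base-period prices as weights.
ΣP(2006)·Q(2010) = 18296.07×2 + 9741.22×10 + 647.24×4 = 36592.14 + 97412.2 + 2588.96 = 136593.3
ΣP(2006)·Q(2006) = 18296.07×2 + 9741.22×11 + 647.24×4 = 36592.14 + 107153.42 + 2588.96 = 146334.52
Index = 136593.3 / 146334.52 × 100 = 93.3432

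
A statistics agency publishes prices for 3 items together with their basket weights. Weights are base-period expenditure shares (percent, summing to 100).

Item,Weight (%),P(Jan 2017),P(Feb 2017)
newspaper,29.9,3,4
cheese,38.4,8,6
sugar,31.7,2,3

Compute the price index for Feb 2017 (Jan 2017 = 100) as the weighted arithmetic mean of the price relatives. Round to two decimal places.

newspaper: 29.9 × (4/3) = 29.9 × 1.333333 = 39.8667
cheese: 38.4 × (6/8) = 38.4 × 0.750000 = 28.8000
sugar: 31.7 × (3/2) = 31.7 × 1.500000 = 47.5500
Index = Σ wᵢ·(p₁ᵢ/p₀ᵢ) = 39.8667 + 28.8000 + 47.5500 = 116.2167

116.22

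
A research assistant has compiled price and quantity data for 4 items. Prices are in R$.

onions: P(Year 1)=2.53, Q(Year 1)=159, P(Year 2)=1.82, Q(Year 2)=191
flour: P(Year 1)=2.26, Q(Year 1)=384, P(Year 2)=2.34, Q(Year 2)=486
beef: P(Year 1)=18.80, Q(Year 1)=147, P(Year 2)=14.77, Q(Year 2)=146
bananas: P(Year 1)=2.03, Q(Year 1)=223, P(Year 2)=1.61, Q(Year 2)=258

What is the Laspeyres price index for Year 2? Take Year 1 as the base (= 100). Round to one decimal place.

82.9

Laspeyres price index uses base-period quantities as weights.
ΣP(Year 2)·Q(Year 1) = 1.82×159 + 2.34×384 + 14.77×147 + 1.61×223 = 289.38 + 898.56 + 2171.19 + 359.03 = 3718.16
ΣP(Year 1)·Q(Year 1) = 2.53×159 + 2.26×384 + 18.80×147 + 2.03×223 = 402.27 + 867.84 + 2763.6 + 452.69 = 4486.4
Index = 3718.16 / 4486.4 × 100 = 82.8762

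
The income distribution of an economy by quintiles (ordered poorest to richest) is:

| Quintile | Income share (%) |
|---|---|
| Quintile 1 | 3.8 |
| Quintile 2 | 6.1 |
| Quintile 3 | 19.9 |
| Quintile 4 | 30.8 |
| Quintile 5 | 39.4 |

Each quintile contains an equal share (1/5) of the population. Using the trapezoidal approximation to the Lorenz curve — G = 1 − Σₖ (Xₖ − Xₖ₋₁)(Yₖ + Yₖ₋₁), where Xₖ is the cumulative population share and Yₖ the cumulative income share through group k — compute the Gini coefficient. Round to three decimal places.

0.384

Cumulative income shares Yₖ: 0.0380, 0.0990, 0.2980, 0.6060, 1.0000
Σ (Xₖ−Xₖ₋₁)(Yₖ+Yₖ₋₁) = (1/5)(0.0380+0.0000) + (1/5)(0.0990+0.0380) + (1/5)(0.2980+0.0990) + (1/5)(0.6060+0.2980) + (1/5)(1.0000+0.6060)
  = 0.0076 + 0.0274 + 0.0794 + 0.1808 + 0.3212 = 0.6164
G = 1 − 0.6164 = 0.3836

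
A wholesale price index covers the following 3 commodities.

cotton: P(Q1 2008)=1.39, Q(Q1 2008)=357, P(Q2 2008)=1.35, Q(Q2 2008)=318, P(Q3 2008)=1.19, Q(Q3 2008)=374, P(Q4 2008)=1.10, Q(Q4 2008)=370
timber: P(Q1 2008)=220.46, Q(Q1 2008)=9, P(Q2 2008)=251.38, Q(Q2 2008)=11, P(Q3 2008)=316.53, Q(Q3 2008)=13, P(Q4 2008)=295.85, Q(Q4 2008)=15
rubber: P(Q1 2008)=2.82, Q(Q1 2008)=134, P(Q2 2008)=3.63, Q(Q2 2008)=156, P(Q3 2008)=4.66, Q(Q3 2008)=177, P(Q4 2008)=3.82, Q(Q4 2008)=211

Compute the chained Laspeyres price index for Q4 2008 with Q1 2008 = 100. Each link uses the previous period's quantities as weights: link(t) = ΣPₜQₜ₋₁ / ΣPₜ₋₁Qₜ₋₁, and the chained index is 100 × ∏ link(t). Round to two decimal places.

126.32

Link Q1 2008→Q2 2008:
ΣP(Q2 2008)Q(Q1 2008) = 1.35×357 + 251.38×9 + 3.63×134 = 481.95 + 2262.42 + 486.42 = 3230.79
ΣP(Q1 2008)Q(Q1 2008) = 1.39×357 + 220.46×9 + 2.82×134 = 496.23 + 1984.14 + 377.88 = 2858.25
link = 3230.79/2858.25 = 1.130338
Link Q2 2008→Q3 2008:
ΣP(Q3 2008)Q(Q2 2008) = 1.19×318 + 316.53×11 + 4.66×156 = 378.42 + 3481.83 + 726.96 = 4587.21
ΣP(Q2 2008)Q(Q2 2008) = 1.35×318 + 251.38×11 + 3.63×156 = 429.3 + 2765.18 + 566.28 = 3760.76
link = 4587.21/3760.76 = 1.219756
Link Q3 2008→Q4 2008:
ΣP(Q4 2008)Q(Q3 2008) = 1.10×374 + 295.85×13 + 3.82×177 = 411.4 + 3846.05 + 676.14 = 4933.59
ΣP(Q3 2008)Q(Q3 2008) = 1.19×374 + 316.53×13 + 4.66×177 = 445.06 + 4114.89 + 824.82 = 5384.77
link = 4933.59/5384.77 = 0.916212
Chained index = 100 × 1.130338 × 1.219756 × 0.916212 = 126.3215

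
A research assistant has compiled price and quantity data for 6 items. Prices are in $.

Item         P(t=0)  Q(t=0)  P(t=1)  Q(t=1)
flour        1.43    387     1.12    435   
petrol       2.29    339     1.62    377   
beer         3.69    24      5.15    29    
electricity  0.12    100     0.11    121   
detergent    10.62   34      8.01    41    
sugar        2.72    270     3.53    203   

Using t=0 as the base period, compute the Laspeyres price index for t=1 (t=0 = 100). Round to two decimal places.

Laspeyres price index uses base-period quantities as weights.
ΣP(t=1)·Q(t=0) = 1.12×387 + 1.62×339 + 5.15×24 + 0.11×100 + 8.01×34 + 3.53×270 = 433.44 + 549.18 + 123.6 + 11 + 272.34 + 953.1 = 2342.66
ΣP(t=0)·Q(t=0) = 1.43×387 + 2.29×339 + 3.69×24 + 0.12×100 + 10.62×34 + 2.72×270 = 553.41 + 776.31 + 88.56 + 12 + 361.08 + 734.4 = 2525.76
Index = 2342.66 / 2525.76 × 100 = 92.7507

92.75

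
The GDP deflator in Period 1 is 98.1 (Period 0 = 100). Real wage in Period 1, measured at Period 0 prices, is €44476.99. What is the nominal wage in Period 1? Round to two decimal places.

43631.93

Nominal = Real × (Index/100) = 44476.99 × (98.1/100)
        = 44476.99 × 0.981 = 43631.9272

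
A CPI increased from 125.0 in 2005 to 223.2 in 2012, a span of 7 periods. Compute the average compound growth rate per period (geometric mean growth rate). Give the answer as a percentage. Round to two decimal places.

8.63%

Growth factor = (223.2/125.0)^(1/7) = (1.785600)^(1/7) = 1.086348
Growth rate = 1.086348 − 1 = 0.086348 = 8.6348%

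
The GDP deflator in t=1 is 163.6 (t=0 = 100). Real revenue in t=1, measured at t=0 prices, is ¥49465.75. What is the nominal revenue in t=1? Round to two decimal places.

80925.97

Nominal = Real × (Index/100) = 49465.75 × (163.6/100)
        = 49465.75 × 1.636 = 80925.9670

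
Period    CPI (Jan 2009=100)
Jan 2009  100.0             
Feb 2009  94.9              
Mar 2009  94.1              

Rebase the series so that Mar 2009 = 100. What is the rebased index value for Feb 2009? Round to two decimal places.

100.85

Rebased(Feb 2009) = 94.9 / 94.1 × 100 = 100.8502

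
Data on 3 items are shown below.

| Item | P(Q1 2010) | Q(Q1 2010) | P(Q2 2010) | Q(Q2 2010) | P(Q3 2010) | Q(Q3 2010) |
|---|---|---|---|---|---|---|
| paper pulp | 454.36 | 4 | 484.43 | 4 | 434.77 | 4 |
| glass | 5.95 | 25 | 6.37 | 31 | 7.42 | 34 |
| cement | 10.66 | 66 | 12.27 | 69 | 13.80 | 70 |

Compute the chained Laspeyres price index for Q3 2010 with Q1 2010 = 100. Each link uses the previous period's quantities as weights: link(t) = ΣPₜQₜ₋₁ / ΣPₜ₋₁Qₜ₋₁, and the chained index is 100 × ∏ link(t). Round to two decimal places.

Link Q1 2010→Q2 2010:
ΣP(Q2 2010)Q(Q1 2010) = 484.43×4 + 6.37×25 + 12.27×66 = 1937.72 + 159.25 + 809.82 = 2906.79
ΣP(Q1 2010)Q(Q1 2010) = 454.36×4 + 5.95×25 + 10.66×66 = 1817.44 + 148.75 + 703.56 = 2669.75
link = 2906.79/2669.75 = 1.088787
Link Q2 2010→Q3 2010:
ΣP(Q3 2010)Q(Q2 2010) = 434.77×4 + 7.42×31 + 13.80×69 = 1739.08 + 230.02 + 952.2 = 2921.3
ΣP(Q2 2010)Q(Q2 2010) = 484.43×4 + 6.37×31 + 12.27×69 = 1937.72 + 197.47 + 846.63 = 2981.82
link = 2921.3/2981.82 = 0.979704
Chained index = 100 × 1.088787 × 0.979704 = 106.6689

106.67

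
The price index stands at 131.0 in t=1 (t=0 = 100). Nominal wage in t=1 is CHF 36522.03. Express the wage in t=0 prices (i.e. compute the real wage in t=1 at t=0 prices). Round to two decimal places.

Real = Nominal ÷ (Index/100) = 36522.03 ÷ (131.0/100)
     = 36522.03 ÷ 1.310 = 27879.4122

27879.41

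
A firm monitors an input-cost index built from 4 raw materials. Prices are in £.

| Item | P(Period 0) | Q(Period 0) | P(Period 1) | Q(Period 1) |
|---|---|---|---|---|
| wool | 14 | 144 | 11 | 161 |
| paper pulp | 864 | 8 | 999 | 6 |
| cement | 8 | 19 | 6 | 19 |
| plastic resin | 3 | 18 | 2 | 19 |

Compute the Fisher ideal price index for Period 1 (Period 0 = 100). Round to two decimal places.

Laspeyres component (base-period weights):
ΣP(Period 1)Q(Period 0) = 11×144 + 999×8 + 6×19 + 2×18 = 1584 + 7992 + 114 + 36 = 9726
ΣP(Period 0)Q(Period 0) = 14×144 + 864×8 + 8×19 + 3×18 = 2016 + 6912 + 152 + 54 = 9134
L = 9726 / 9134 × 100 = 106.4813
Paasche component (current-period weights):
ΣP(Period 1)Q(Period 1) = 11×161 + 999×6 + 6×19 + 2×19 = 1771 + 5994 + 114 + 38 = 7917
ΣP(Period 0)Q(Period 1) = 14×161 + 864×6 + 8×19 + 3×19 = 2254 + 5184 + 152 + 57 = 7647
P = 7917 / 7647 × 100 = 103.5308
Fisher = √(L × P) = √(106.4813 × 103.5308) = 104.9957

105.00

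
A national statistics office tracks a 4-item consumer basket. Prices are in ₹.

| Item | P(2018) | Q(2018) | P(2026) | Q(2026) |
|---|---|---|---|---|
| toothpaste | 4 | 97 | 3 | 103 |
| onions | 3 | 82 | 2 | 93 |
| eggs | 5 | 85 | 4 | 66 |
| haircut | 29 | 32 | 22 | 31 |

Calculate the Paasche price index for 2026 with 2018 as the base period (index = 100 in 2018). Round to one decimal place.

Paasche price index uses current-period quantities as weights.
ΣP(2026)·Q(2026) = 3×103 + 2×93 + 4×66 + 22×31 = 309 + 186 + 264 + 682 = 1441
ΣP(2018)·Q(2026) = 4×103 + 3×93 + 5×66 + 29×31 = 412 + 279 + 330 + 899 = 1920
Index = 1441 / 1920 × 100 = 75.0521

75.1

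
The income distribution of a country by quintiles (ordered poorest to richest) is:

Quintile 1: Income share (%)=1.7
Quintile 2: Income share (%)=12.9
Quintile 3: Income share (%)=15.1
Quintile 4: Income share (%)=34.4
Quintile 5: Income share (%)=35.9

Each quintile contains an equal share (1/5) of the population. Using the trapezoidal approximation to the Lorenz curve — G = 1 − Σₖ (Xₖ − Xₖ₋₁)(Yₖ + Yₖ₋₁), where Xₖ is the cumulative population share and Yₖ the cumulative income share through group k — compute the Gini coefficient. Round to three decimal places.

0.360

Cumulative income shares Yₖ: 0.0170, 0.1460, 0.2970, 0.6410, 1.0000
Σ (Xₖ−Xₖ₋₁)(Yₖ+Yₖ₋₁) = (1/5)(0.0170+0.0000) + (1/5)(0.1460+0.0170) + (1/5)(0.2970+0.1460) + (1/5)(0.6410+0.2970) + (1/5)(1.0000+0.6410)
  = 0.0034 + 0.0326 + 0.0886 + 0.1876 + 0.3282 = 0.6404
G = 1 − 0.6404 = 0.3596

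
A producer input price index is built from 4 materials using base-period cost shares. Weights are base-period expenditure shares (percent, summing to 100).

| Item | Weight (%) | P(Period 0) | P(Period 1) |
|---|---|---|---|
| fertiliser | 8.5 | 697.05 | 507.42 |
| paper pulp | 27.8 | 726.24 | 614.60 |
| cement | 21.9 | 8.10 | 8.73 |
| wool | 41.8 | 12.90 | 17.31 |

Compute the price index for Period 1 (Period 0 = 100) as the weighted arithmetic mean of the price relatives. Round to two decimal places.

109.41

fertiliser: 8.5 × (507.42/697.05) = 8.5 × 0.727954 = 6.1876
paper pulp: 27.8 × (614.60/726.24) = 27.8 × 0.846277 = 23.5265
cement: 21.9 × (8.73/8.10) = 21.9 × 1.077778 = 23.6033
wool: 41.8 × (17.31/12.90) = 41.8 × 1.341860 = 56.0898
Index = Σ wᵢ·(p₁ᵢ/p₀ᵢ) = 6.1876 + 23.5265 + 23.6033 + 56.0898 = 109.4072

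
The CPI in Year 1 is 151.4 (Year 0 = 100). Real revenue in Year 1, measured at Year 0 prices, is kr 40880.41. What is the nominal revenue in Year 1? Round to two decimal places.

61892.94

Nominal = Real × (Index/100) = 40880.41 × (151.4/100)
        = 40880.41 × 1.514 = 61892.9407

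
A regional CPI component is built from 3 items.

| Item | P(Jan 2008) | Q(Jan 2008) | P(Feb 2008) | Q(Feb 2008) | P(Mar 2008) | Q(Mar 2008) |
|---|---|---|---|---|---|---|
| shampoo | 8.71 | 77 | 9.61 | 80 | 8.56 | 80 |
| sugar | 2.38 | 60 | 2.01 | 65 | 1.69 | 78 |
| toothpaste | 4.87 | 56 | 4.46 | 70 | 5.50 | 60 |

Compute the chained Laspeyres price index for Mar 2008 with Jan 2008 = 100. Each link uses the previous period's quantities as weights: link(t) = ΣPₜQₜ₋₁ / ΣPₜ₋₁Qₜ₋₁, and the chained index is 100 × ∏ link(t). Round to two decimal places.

99.52

Link Jan 2008→Feb 2008:
ΣP(Feb 2008)Q(Jan 2008) = 9.61×77 + 2.01×60 + 4.46×56 = 739.97 + 120.6 + 249.76 = 1110.33
ΣP(Jan 2008)Q(Jan 2008) = 8.71×77 + 2.38×60 + 4.87×56 = 670.67 + 142.8 + 272.72 = 1086.19
link = 1110.33/1086.19 = 1.022224
Link Feb 2008→Mar 2008:
ΣP(Mar 2008)Q(Feb 2008) = 8.56×80 + 1.69×65 + 5.50×70 = 684.8 + 109.85 + 385 = 1179.65
ΣP(Feb 2008)Q(Feb 2008) = 9.61×80 + 2.01×65 + 4.46×70 = 768.8 + 130.65 + 312.2 = 1211.65
link = 1179.65/1211.65 = 0.973590
Chained index = 100 × 1.022224 × 0.973590 = 99.5227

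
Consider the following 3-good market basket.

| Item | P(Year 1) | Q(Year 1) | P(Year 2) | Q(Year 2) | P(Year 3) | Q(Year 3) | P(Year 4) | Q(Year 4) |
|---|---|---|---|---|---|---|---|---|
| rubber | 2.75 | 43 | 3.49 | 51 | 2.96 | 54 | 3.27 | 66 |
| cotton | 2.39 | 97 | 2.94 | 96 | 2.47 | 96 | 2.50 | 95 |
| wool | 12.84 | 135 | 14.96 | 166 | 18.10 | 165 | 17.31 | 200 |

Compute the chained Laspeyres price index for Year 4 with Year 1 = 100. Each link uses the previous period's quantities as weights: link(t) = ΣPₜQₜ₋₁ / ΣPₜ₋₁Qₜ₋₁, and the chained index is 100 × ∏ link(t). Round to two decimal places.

131.36

Link Year 1→Year 2:
ΣP(Year 2)Q(Year 1) = 3.49×43 + 2.94×97 + 14.96×135 = 150.07 + 285.18 + 2019.6 = 2454.85
ΣP(Year 1)Q(Year 1) = 2.75×43 + 2.39×97 + 12.84×135 = 118.25 + 231.83 + 1733.4 = 2083.48
link = 2454.85/2083.48 = 1.178245
Link Year 2→Year 3:
ΣP(Year 3)Q(Year 2) = 2.96×51 + 2.47×96 + 18.10×166 = 150.96 + 237.12 + 3004.6 = 3392.68
ΣP(Year 2)Q(Year 2) = 3.49×51 + 2.94×96 + 14.96×166 = 177.99 + 282.24 + 2483.36 = 2943.59
link = 3392.68/2943.59 = 1.152565
Link Year 3→Year 4:
ΣP(Year 4)Q(Year 3) = 3.27×54 + 2.50×96 + 17.31×165 = 176.58 + 240 + 2856.15 = 3272.73
ΣP(Year 3)Q(Year 3) = 2.96×54 + 2.47×96 + 18.10×165 = 159.84 + 237.12 + 2986.5 = 3383.46
link = 3272.73/3383.46 = 0.967273
Chained index = 100 × 1.178245 × 1.152565 × 0.967273 = 131.3561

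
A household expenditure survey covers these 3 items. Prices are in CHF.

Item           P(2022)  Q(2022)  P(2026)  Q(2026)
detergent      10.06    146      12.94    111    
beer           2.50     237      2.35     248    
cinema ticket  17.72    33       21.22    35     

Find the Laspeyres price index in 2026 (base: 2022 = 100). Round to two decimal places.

118.91

Laspeyres price index uses base-period quantities as weights.
ΣP(2026)·Q(2022) = 12.94×146 + 2.35×237 + 21.22×33 = 1889.24 + 556.95 + 700.26 = 3146.45
ΣP(2022)·Q(2022) = 10.06×146 + 2.50×237 + 17.72×33 = 1468.76 + 592.5 + 584.76 = 2646.02
Index = 3146.45 / 2646.02 × 100 = 118.9126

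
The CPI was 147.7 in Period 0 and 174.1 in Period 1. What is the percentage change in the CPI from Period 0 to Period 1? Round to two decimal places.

Change = (174.1 − 147.7) / 147.7 × 100
       = 26.4 / 147.7 × 100 = 17.8741%

17.87%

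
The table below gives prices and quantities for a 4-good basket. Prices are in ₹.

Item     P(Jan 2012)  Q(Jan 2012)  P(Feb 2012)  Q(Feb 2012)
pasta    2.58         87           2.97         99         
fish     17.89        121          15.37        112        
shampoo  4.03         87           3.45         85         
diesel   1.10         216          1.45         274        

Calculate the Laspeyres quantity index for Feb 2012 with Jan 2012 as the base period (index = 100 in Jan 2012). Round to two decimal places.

97.50

Laspeyres quantity index uses base-period prices as weights.
ΣP(Jan 2012)·Q(Feb 2012) = 2.58×99 + 17.89×112 + 4.03×85 + 1.10×274 = 255.42 + 2003.68 + 342.55 + 301.4 = 2903.05
ΣP(Jan 2012)·Q(Jan 2012) = 2.58×87 + 17.89×121 + 4.03×87 + 1.10×216 = 224.46 + 2164.69 + 350.61 + 237.6 = 2977.36
Index = 2903.05 / 2977.36 × 100 = 97.5042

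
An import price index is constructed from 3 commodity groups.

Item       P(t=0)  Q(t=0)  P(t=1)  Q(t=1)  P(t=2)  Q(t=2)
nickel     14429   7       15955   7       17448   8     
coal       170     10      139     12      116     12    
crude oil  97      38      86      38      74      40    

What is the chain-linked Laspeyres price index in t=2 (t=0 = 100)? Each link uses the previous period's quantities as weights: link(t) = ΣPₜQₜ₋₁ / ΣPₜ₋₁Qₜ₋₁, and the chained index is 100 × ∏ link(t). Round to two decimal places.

Link t=0→t=1:
ΣP(t=1)Q(t=0) = 15955×7 + 139×10 + 86×38 = 111685 + 1390 + 3268 = 116343
ΣP(t=0)Q(t=0) = 14429×7 + 170×10 + 97×38 = 101003 + 1700 + 3686 = 106389
link = 116343/106389 = 1.093562
Link t=1→t=2:
ΣP(t=2)Q(t=1) = 17448×7 + 116×12 + 74×38 = 122136 + 1392 + 2812 = 126340
ΣP(t=1)Q(t=1) = 15955×7 + 139×12 + 86×38 = 111685 + 1668 + 3268 = 116621
link = 126340/116621 = 1.083338
Chained index = 100 × 1.093562 × 1.083338 = 118.4698

118.47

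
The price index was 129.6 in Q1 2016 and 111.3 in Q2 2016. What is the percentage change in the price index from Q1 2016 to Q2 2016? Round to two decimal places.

-14.12%

Change = (111.3 − 129.6) / 129.6 × 100
       = -18.3 / 129.6 × 100 = -14.1204%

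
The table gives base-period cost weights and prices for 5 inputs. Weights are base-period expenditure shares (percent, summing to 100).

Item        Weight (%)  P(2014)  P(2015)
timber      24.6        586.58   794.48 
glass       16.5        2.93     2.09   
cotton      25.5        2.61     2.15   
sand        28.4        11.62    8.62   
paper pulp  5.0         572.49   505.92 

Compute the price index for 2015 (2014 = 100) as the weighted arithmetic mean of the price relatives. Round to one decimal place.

timber: 24.6 × (794.48/586.58) = 24.6 × 1.354427 = 33.3189
glass: 16.5 × (2.09/2.93) = 16.5 × 0.713311 = 11.7696
cotton: 25.5 × (2.15/2.61) = 25.5 × 0.823755 = 21.0057
sand: 28.4 × (8.62/11.62) = 28.4 × 0.741824 = 21.0678
paper pulp: 5.0 × (505.92/572.49) = 5.0 × 0.883718 = 4.4186
Index = Σ wᵢ·(p₁ᵢ/p₀ᵢ) = 33.3189 + 11.7696 + 21.0057 + 21.0678 + 4.4186 = 91.5807

91.6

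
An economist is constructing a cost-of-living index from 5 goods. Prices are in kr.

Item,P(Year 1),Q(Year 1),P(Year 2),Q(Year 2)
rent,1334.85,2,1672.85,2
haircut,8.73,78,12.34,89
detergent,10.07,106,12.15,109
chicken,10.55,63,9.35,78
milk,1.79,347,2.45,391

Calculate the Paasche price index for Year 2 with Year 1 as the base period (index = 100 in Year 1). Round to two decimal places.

Paasche price index uses current-period quantities as weights.
ΣP(Year 2)·Q(Year 2) = 1672.85×2 + 12.34×89 + 12.15×109 + 9.35×78 + 2.45×391 = 3345.7 + 1098.26 + 1324.35 + 729.3 + 957.95 = 7455.56
ΣP(Year 1)·Q(Year 2) = 1334.85×2 + 8.73×89 + 10.07×109 + 10.55×78 + 1.79×391 = 2669.7 + 776.97 + 1097.63 + 822.9 + 699.89 = 6067.09
Index = 7455.56 / 6067.09 × 100 = 122.8853

122.89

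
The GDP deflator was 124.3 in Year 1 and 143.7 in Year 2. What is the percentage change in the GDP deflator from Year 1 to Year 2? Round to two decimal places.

15.61%

Change = (143.7 − 124.3) / 124.3 × 100
       = 19.4 / 124.3 × 100 = 15.6074%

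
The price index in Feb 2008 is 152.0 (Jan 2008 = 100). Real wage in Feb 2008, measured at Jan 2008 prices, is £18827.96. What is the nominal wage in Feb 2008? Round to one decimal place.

28618.5

Nominal = Real × (Index/100) = 18827.96 × (152.0/100)
        = 18827.96 × 1.520 = 28618.4992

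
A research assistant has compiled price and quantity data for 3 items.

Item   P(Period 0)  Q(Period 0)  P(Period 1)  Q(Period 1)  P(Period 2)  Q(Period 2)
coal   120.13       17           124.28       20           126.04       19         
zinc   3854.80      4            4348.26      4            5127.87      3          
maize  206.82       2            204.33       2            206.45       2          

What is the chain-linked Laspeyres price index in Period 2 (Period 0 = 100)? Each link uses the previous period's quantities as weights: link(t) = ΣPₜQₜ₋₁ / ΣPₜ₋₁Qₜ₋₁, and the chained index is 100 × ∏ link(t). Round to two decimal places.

Link Period 0→Period 1:
ΣP(Period 1)Q(Period 0) = 124.28×17 + 4348.26×4 + 204.33×2 = 2112.76 + 17393.04 + 408.66 = 19914.46
ΣP(Period 0)Q(Period 0) = 120.13×17 + 3854.80×4 + 206.82×2 = 2042.21 + 15419.2 + 413.64 = 17875.05
link = 19914.46/17875.05 = 1.114093
Link Period 1→Period 2:
ΣP(Period 2)Q(Period 1) = 126.04×20 + 5127.87×4 + 206.45×2 = 2520.8 + 20511.48 + 412.9 = 23445.18
ΣP(Period 1)Q(Period 1) = 124.28×20 + 4348.26×4 + 204.33×2 = 2485.6 + 17393.04 + 408.66 = 20287.3
link = 23445.18/20287.3 = 1.155658
Chained index = 100 × 1.114093 × 1.155658 = 128.7510

128.75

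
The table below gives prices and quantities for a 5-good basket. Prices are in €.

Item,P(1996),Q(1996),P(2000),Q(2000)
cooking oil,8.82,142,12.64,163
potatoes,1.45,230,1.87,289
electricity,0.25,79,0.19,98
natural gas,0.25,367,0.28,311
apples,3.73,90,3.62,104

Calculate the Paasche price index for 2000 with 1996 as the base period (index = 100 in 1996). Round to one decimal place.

Paasche price index uses current-period quantities as weights.
ΣP(2000)·Q(2000) = 12.64×163 + 1.87×289 + 0.19×98 + 0.28×311 + 3.62×104 = 2060.32 + 540.43 + 18.62 + 87.08 + 376.48 = 3082.93
ΣP(1996)·Q(2000) = 8.82×163 + 1.45×289 + 0.25×98 + 0.25×311 + 3.73×104 = 1437.66 + 419.05 + 24.5 + 77.75 + 387.92 = 2346.88
Index = 3082.93 / 2346.88 × 100 = 131.3629

131.4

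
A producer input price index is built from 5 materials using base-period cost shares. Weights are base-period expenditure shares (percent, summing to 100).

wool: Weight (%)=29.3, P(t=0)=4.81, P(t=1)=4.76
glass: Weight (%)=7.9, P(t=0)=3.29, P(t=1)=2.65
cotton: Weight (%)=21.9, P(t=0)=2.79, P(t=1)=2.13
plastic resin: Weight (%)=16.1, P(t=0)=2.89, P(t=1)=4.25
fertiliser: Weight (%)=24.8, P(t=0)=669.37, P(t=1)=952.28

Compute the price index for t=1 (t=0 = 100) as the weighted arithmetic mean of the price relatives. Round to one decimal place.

wool: 29.3 × (4.76/4.81) = 29.3 × 0.989605 = 28.9954
glass: 7.9 × (2.65/3.29) = 7.9 × 0.805471 = 6.3632
cotton: 21.9 × (2.13/2.79) = 21.9 × 0.763441 = 16.7194
plastic resin: 16.1 × (4.25/2.89) = 16.1 × 1.470588 = 23.6765
fertiliser: 24.8 × (952.28/669.37) = 24.8 × 1.422651 = 35.2817
Index = Σ wᵢ·(p₁ᵢ/p₀ᵢ) = 28.9954 + 6.3632 + 16.7194 + 23.6765 + 35.2817 = 111.0362

111.0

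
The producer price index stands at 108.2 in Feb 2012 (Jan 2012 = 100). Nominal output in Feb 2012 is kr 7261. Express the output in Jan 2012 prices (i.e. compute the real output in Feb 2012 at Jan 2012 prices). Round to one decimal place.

6710.7

Real = Nominal ÷ (Index/100) = 7261 ÷ (108.2/100)
     = 7261 ÷ 1.082 = 6710.7209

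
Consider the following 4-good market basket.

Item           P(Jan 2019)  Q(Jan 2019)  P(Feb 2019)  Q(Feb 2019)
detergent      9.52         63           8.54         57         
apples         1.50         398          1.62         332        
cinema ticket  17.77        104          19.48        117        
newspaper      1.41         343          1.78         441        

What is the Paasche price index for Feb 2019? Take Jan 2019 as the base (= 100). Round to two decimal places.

109.28

Paasche price index uses current-period quantities as weights.
ΣP(Feb 2019)·Q(Feb 2019) = 8.54×57 + 1.62×332 + 19.48×117 + 1.78×441 = 486.78 + 537.84 + 2279.16 + 784.98 = 4088.76
ΣP(Jan 2019)·Q(Feb 2019) = 9.52×57 + 1.50×332 + 17.77×117 + 1.41×441 = 542.64 + 498 + 2079.09 + 621.81 = 3741.54
Index = 4088.76 / 3741.54 × 100 = 109.2801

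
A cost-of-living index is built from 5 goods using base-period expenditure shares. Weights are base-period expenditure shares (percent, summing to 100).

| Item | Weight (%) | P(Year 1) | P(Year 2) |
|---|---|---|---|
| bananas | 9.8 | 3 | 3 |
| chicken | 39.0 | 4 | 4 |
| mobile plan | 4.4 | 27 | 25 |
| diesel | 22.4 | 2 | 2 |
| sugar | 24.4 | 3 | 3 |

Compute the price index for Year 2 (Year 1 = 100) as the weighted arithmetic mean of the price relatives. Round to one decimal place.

bananas: 9.8 × (3/3) = 9.8 × 1.000000 = 9.8000
chicken: 39.0 × (4/4) = 39.0 × 1.000000 = 39.0000
mobile plan: 4.4 × (25/27) = 4.4 × 0.925926 = 4.0741
diesel: 22.4 × (2/2) = 22.4 × 1.000000 = 22.4000
sugar: 24.4 × (3/3) = 24.4 × 1.000000 = 24.4000
Index = Σ wᵢ·(p₁ᵢ/p₀ᵢ) = 9.8000 + 39.0000 + 4.0741 + 22.4000 + 24.4000 = 99.6741

99.7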